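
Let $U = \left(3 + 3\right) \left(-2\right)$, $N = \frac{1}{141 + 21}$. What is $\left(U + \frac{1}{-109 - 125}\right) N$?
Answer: $- \frac{2809}{37908} \approx -0.0741$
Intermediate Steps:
$N = \frac{1}{162} \approx 0.0061728$
$U = -12$ ($U = 6 \left(-2\right) = -12$)
$\left(U + \frac{1}{-109 - 125}\right) N = \left(-12 + \frac{1}{-109 - 125}\right) \frac{1}{162} = \left(-12 + \frac{1}{-234}\right) \frac{1}{162} = \left(-12 - \frac{1}{234}\right) \frac{1}{162} = \left(- \frac{2809}{234}\right) \frac{1}{162} = - \frac{2809}{37908}$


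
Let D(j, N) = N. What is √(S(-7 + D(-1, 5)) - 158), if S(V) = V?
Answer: 4*I*√10 ≈ 12.649*I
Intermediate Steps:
√(S(-7 + D(-1, 5)) - 158) = √((-7 + 5) - 158) = √(-2 - 158) = √(-160) = 4*I*√10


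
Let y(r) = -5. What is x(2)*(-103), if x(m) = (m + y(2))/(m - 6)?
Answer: -309/4 ≈ -77.250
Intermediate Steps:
x(m) = (-5 + m)/(-6 + m) (x(m) = (m - 5)/(m - 6) = (-5 + m)/(-6 + m))
x(2)*(-103) = ((-5 + 2)/(-6 + 2))*(-103) = (-3/(-4))*(-103) = -¼*(-3)*(-103) = (¾)*(-103) = -309/4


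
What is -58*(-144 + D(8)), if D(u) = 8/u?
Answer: 8294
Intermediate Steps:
-58*(-144 + D(8)) = -58*(-144 + 8/8) = -58*(-144 + 8*(⅛)) = -58*(-144 + 1) = -58*(-143) = 8294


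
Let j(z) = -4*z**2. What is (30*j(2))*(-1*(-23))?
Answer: -11040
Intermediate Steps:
(30*j(2))*(-1*(-23)) = (30*(-4*2**2))*(-1*(-23)) = (30*(-4*4))*23 = (30*(-16))*23 = -480*23 = -11040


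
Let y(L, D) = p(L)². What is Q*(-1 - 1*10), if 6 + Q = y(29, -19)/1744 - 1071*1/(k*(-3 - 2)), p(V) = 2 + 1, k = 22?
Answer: -358887/8720 ≈ -41.157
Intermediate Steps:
p(V) = 3
y(L, D) = 9 (y(L, D) = 3² = 9)
Q = 358887/95920 (Q = -6 + (9/1744 - 1071*1/(22*(-3 - 2))) = -6 + (9*(1/1744) - 1071/(22*(-5))) = -6 + (9/1744 - 1071/(-110)) = -6 + (9/1744 - 1071*(-1/110)) = -6 + (9/1744 + 1071/110) = -6 + 934407/95920 = 358887/95920 ≈ 3.7415)
Q*(-1 - 1*10) = 358887*(-1 - 1*10)/95920 = 358887*(-1 - 10)/95920 = (358887/95920)*(-11) = -358887/8720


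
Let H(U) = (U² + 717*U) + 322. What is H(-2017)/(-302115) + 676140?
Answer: 18569946698/27465 ≈ 6.7613e+5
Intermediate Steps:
H(U) = 322 + U² + 717*U
H(-2017)/(-302115) + 676140 = (322 + (-2017)² + 717*(-2017))/(-302115) + 676140 = (322 + 4068289 - 1446189)*(-1/302115) + 676140 = 2622422*(-1/302115) + 676140 = -238402/27465 + 676140 = 18569946698/27465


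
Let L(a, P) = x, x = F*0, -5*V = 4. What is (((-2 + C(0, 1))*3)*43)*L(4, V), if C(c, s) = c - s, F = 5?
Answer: 0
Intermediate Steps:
V = -4/5 (V = -1/5*4 = -4/5 ≈ -0.80000)
x = 0 (x = 5*0 = 0)
L(a, P) = 0
(((-2 + C(0, 1))*3)*43)*L(4, V) = (((-2 + (0 - 1*1))*3)*43)*0 = (((-2 + (0 - 1))*3)*43)*0 = (((-2 - 1)*3)*43)*0 = (-3*3*43)*0 = -9*43*0 = -387*0 = 0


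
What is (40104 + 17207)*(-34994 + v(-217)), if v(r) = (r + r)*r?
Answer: 3391894224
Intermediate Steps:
v(r) = 2*r² (v(r) = (2*r)*r = 2*r²)
(40104 + 17207)*(-34994 + v(-217)) = (40104 + 17207)*(-34994 + 2*(-217)²) = 57311*(-34994 + 2*47089) = 57311*(-34994 + 94178) = 57311*59184 = 3391894224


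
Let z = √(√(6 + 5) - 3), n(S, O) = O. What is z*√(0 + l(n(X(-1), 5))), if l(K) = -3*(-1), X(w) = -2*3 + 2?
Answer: √(-9 + 3*√11) ≈ 0.97462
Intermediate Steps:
X(w) = -4 (X(w) = -6 + 2 = -4)
l(K) = 3
z = √(-3 + √11) (z = √(√11 - 3) = √(-3 + √11) ≈ 0.56269)
z*√(0 + l(n(X(-1), 5))) = √(-3 + √11)*√(0 + 3) = √(-3 + √11)*√3 = √3*√(-3 + √11)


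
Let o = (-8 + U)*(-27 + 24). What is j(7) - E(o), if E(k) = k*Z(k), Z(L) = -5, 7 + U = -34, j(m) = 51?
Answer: 786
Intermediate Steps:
U = -41 (U = -7 - 34 = -41)
o = 147 (o = (-8 - 41)*(-27 + 24) = -49*(-3) = 147)
E(k) = -5*k (E(k) = k*(-5) = -5*k)
j(7) - E(o) = 51 - (-5)*147 = 51 - 1*(-735) = 51 + 735 = 786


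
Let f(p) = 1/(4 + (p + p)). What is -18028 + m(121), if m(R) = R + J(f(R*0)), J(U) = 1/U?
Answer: -17903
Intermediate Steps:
f(p) = 1/(4 + 2*p)
m(R) = 4 + R (m(R) = R + 1/(1/(2*(2 + R*0))) = R + 1/(1/(2*(2 + 0))) = R + 1/((½)/2) = R + 1/((½)*(½)) = R + 1/(¼) = R + 4 = 4 + R)
-18028 + m(121) = -18028 + (4 + 121) = -18028 + 125 = -17903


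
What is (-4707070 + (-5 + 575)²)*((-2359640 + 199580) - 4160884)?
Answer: 27699451168480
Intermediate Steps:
(-4707070 + (-5 + 575)²)*((-2359640 + 199580) - 4160884) = (-4707070 + 570²)*(-2160060 - 4160884) = (-4707070 + 324900)*(-6320944) = -4382170*(-6320944) = 27699451168480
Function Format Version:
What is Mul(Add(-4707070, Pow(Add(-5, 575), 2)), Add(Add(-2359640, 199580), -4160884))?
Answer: 27699451168480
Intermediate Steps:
Mul(Add(-4707070, Pow(Add(-5, 575), 2)), Add(Add(-2359640, 199580), -4160884)) = Mul(Add(-4707070, Pow(570, 2)), Add(-2160060, -4160884)) = Mul(Add(-4707070, 324900), -6320944) = Mul(-4382170, -6320944) = 27699451168480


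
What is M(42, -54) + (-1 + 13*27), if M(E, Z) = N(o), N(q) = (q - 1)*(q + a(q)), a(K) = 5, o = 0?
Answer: 345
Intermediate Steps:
N(q) = (-1 + q)*(5 + q) (N(q) = (q - 1)*(q + 5) = (-1 + q)*(5 + q))
M(E, Z) = -5 (M(E, Z) = -5 + 0² + 4*0 = -5 + 0 + 0 = -5)
M(42, -54) + (-1 + 13*27) = -5 + (-1 + 13*27) = -5 + (-1 + 351) = -5 + 350 = 345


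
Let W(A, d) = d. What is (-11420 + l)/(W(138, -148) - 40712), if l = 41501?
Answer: -10027/13620 ≈ -0.73620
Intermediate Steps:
(-11420 + l)/(W(138, -148) - 40712) = (-11420 + 41501)/(-148 - 40712) = 30081/(-40860) = 30081*(-1/40860) = -10027/13620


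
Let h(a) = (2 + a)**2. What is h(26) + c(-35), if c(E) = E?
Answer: 749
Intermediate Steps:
h(26) + c(-35) = (2 + 26)**2 - 35 = 28**2 - 35 = 784 - 35 = 749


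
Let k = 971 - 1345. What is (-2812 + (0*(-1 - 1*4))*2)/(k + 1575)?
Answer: -2812/1201 ≈ -2.3414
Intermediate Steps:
k = -374
(-2812 + (0*(-1 - 1*4))*2)/(k + 1575) = (-2812 + (0*(-1 - 1*4))*2)/(-374 + 1575) = (-2812 + (0*(-1 - 4))*2)/1201 = (-2812 + (0*(-5))*2)*(1/1201) = (-2812 + 0*2)*(1/1201) = (-2812 + 0)*(1/1201) = -2812*1/1201 = -2812/1201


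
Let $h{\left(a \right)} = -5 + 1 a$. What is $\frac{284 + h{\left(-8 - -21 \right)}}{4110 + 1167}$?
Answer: $\frac{292}{5277} \approx 0.055334$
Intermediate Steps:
$h{\left(a \right)} = -5 + a$
$\frac{284 + h{\left(-8 - -21 \right)}}{4110 + 1167} = \frac{284 - -8}{4110 + 1167} = \frac{284 + \left(-5 + \left(-8 + 21\right)\right)}{5277} = \left(284 + \left(-5 + 13\right)\right) \frac{1}{5277} = \left(284 + 8\right) \frac{1}{5277} = 292 \cdot \frac{1}{5277} = \frac{292}{5277}$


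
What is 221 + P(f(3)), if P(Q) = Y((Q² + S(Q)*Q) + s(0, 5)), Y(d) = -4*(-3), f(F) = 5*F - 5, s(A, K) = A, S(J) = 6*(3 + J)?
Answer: 233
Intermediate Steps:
S(J) = 18 + 6*J
f(F) = -5 + 5*F
Y(d) = 12
P(Q) = 12
221 + P(f(3)) = 221 + 12 = 233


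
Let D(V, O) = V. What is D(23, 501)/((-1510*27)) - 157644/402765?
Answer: -85818793/218943054 ≈ -0.39197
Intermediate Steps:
D(23, 501)/((-1510*27)) - 157644/402765 = 23/((-1510*27)) - 157644/402765 = 23/(-40770) - 157644*1/402765 = 23*(-1/40770) - 52548/134255 = -23/40770 - 52548/134255 = -85818793/218943054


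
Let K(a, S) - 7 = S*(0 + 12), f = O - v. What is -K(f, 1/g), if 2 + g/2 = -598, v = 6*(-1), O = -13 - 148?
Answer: -699/100 ≈ -6.9900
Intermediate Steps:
O = -161
v = -6
g = -1200 (g = -4 + 2*(-598) = -4 - 1196 = -1200)
f = -155 (f = -161 - 1*(-6) = -161 + 6 = -155)
K(a, S) = 7 + 12*S (K(a, S) = 7 + S*(0 + 12) = 7 + S*12 = 7 + 12*S)
-K(f, 1/g) = -(7 + 12/(-1200)) = -(7 + 12*(-1/1200)) = -(7 - 1/100) = -1*699/100 = -699/100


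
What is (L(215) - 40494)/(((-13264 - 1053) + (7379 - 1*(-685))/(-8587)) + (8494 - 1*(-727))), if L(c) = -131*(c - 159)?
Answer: 205358105/21883708 ≈ 9.3841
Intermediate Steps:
L(c) = 20829 - 131*c (L(c) = -131*(-159 + c) = 20829 - 131*c)
(L(215) - 40494)/(((-13264 - 1053) + (7379 - 1*(-685))/(-8587)) + (8494 - 1*(-727))) = ((20829 - 131*215) - 40494)/(((-13264 - 1053) + (7379 - 1*(-685))/(-8587)) + (8494 - 1*(-727))) = ((20829 - 28165) - 40494)/((-14317 + (7379 + 685)*(-1/8587)) + (8494 + 727)) = (-7336 - 40494)/((-14317 + 8064*(-1/8587)) + 9221) = -47830/((-14317 - 8064/8587) + 9221) = -47830/(-122948143/8587 + 9221) = -47830/(-43767416/8587) = -47830*(-8587/43767416) = 205358105/21883708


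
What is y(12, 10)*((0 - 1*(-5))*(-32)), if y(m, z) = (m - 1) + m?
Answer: -3680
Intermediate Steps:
y(m, z) = -1 + 2*m (y(m, z) = (-1 + m) + m = -1 + 2*m)
y(12, 10)*((0 - 1*(-5))*(-32)) = (-1 + 2*12)*((0 - 1*(-5))*(-32)) = (-1 + 24)*((0 + 5)*(-32)) = 23*(5*(-32)) = 23*(-160) = -3680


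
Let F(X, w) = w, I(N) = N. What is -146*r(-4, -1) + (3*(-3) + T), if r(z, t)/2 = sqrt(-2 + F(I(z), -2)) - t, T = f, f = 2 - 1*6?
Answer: -305 - 584*I ≈ -305.0 - 584.0*I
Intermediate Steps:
f = -4 (f = 2 - 6 = -4)
T = -4
r(z, t) = -2*t + 4*I (r(z, t) = 2*(sqrt(-2 - 2) - t) = 2*(sqrt(-4) - t) = 2*(2*I - t) = 2*(-t + 2*I) = -2*t + 4*I)
-146*r(-4, -1) + (3*(-3) + T) = -146*(-2*(-1) + 4*I) + (3*(-3) - 4) = -146*(2 + 4*I) + (-9 - 4) = (-292 - 584*I) - 13 = -305 - 584*I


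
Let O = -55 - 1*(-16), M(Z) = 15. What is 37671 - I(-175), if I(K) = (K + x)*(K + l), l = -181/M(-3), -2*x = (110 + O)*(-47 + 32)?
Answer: 313642/3 ≈ 1.0455e+5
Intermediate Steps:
O = -39 (O = -55 + 16 = -39)
x = 1065/2 (x = -(110 - 39)*(-47 + 32)/2 = -71*(-15)/2 = -½*(-1065) = 1065/2 ≈ 532.50)
l = -181/15 ≈ -12.067
I(K) = (-181/15 + K)*(1065/2 + K) (I(K) = (K + 1065/2)*(K - 181/15) = (1065/2 + K)*(-181/15 + K) = (-181/15 + K)*(1065/2 + K))
37671 - I(-175) = 37671 - (-12851/2 + (-175)² + (15613/30)*(-175)) = 37671 - (-12851/2 + 30625 - 546455/6) = 37671 - 1*(-200629/3) = 37671 + 200629/3 = 313642/3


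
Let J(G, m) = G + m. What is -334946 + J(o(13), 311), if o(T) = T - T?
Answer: -334635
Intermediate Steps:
o(T) = 0
-334946 + J(o(13), 311) = -334946 + (0 + 311) = -334946 + 311 = -334635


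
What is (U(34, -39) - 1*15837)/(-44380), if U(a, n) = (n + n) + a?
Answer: 15881/44380 ≈ 0.35784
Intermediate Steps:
U(a, n) = a + 2*n (U(a, n) = 2*n + a = a + 2*n)
(U(34, -39) - 1*15837)/(-44380) = ((34 + 2*(-39)) - 1*15837)/(-44380) = ((34 - 78) - 15837)*(-1/44380) = (-44 - 15837)*(-1/44380) = -15881*(-1/44380) = 15881/44380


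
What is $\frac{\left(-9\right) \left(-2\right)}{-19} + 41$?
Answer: $\frac{761}{19} \approx 40.053$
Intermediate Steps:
$\frac{\left(-9\right) \left(-2\right)}{-19} + 41 = 18 \left(- \frac{1}{19}\right) + 41 = - \frac{18}{19} + 41 = \frac{761}{19}$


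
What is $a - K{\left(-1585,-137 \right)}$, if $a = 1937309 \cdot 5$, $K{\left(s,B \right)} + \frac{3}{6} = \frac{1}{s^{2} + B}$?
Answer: $\frac{24333454712003}{2512088} \approx 9.6865 \cdot 10^{6}$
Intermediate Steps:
$K{\left(s,B \right)} = - \frac{1}{2} + \frac{1}{B + s^{2}}$ ($K{\left(s,B \right)} = - \frac{1}{2} + \frac{1}{s^{2} + B} = - \frac{1}{2} + \frac{1}{B + s^{2}}$)
$a = 9686545$
$a - K{\left(-1585,-137 \right)} = 9686545 - \frac{2 - -137 - \left(-1585\right)^{2}}{2 \left(-137 + \left(-1585\right)^{2}\right)} = 9686545 - \frac{2 + 137 - 2512225}{2 \left(-137 + 2512225\right)} = 9686545 - \frac{2 + 137 - 2512225}{2 \cdot 2512088} = 9686545 - \frac{1}{2} \cdot \frac{1}{2512088} \left(-2512086\right) = 9686545 - - \frac{1256043}{2512088} = 9686545 + \frac{1256043}{2512088} = \frac{24333454712003}{2512088}$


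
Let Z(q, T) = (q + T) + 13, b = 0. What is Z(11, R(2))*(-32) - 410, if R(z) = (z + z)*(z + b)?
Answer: -1434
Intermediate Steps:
R(z) = 2*z**2 (R(z) = (z + z)*(z + 0) = (2*z)*z = 2*z**2)
Z(q, T) = 13 + T + q (Z(q, T) = (T + q) + 13 = 13 + T + q)
Z(11, R(2))*(-32) - 410 = (13 + 2*2**2 + 11)*(-32) - 410 = (13 + 2*4 + 11)*(-32) - 410 = (13 + 8 + 11)*(-32) - 410 = 32*(-32) - 410 = -1024 - 410 = -1434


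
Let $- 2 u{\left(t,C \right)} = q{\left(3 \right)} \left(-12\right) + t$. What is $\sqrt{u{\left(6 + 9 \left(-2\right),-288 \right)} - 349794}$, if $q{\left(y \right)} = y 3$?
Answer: $i \sqrt{349734} \approx 591.38 i$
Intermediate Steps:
$q{\left(y \right)} = 3 y$
$u{\left(t,C \right)} = 54 - \frac{t}{2}$ ($u{\left(t,C \right)} = - \frac{3 \cdot 3 \left(-12\right) + t}{2} = - \frac{9 \left(-12\right) + t}{2} = - \frac{-108 + t}{2} = 54 - \frac{t}{2}$)
$\sqrt{u{\left(6 + 9 \left(-2\right),-288 \right)} - 349794} = \sqrt{\left(54 - \frac{6 + 9 \left(-2\right)}{2}\right) - 349794} = \sqrt{\left(54 - \frac{6 - 18}{2}\right) - 349794} = \sqrt{\left(54 - -6\right) - 349794} = \sqrt{\left(54 + 6\right) - 349794} = \sqrt{60 - 349794} = \sqrt{-349734} = i \sqrt{349734}$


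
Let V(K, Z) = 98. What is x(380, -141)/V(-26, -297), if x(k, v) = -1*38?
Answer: -19/49 ≈ -0.38775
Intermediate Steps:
x(k, v) = -38
x(380, -141)/V(-26, -297) = -38/98 = -38*1/98 = -19/49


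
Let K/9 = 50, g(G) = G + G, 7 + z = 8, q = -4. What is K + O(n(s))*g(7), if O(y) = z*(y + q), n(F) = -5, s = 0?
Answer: 324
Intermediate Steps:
z = 1 (z = -7 + 8 = 1)
g(G) = 2*G
K = 450 (K = 9*50 = 450)
O(y) = -4 + y (O(y) = 1*(y - 4) = 1*(-4 + y) = -4 + y)
K + O(n(s))*g(7) = 450 + (-4 - 5)*(2*7) = 450 - 9*14 = 450 - 126 = 324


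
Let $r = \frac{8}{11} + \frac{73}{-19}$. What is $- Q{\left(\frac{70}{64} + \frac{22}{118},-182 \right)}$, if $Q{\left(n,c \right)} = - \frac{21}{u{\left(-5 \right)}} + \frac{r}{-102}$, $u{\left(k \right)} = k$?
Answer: $- \frac{150311}{35530} \approx -4.2305$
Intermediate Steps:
$r = - \frac{651}{209}$ ($r = 8 \cdot \frac{1}{11} + 73 \left(- \frac{1}{19}\right) = \frac{8}{11} - \frac{73}{19} = - \frac{651}{209} \approx -3.1148$)
$Q{\left(n,c \right)} = \frac{150311}{35530}$ ($Q{\left(n,c \right)} = - \frac{21}{-5} - \frac{651}{209 \left(-102\right)} = \left(-21\right) \left(- \frac{1}{5}\right) - - \frac{217}{7106} = \frac{21}{5} + \frac{217}{7106} = \frac{150311}{35530}$)
$- Q{\left(\frac{70}{64} + \frac{22}{118},-182 \right)} = \left(-1\right) \frac{150311}{35530} = - \frac{150311}{35530}$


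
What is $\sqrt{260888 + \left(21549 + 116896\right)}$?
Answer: $\sqrt{399333} \approx 631.93$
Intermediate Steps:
$\sqrt{260888 + \left(21549 + 116896\right)} = \sqrt{260888 + 138445} = \sqrt{399333}$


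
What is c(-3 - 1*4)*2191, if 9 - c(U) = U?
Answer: 35056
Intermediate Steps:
c(U) = 9 - U
c(-3 - 1*4)*2191 = (9 - (-3 - 1*4))*2191 = (9 - (-3 - 4))*2191 = (9 - 1*(-7))*2191 = (9 + 7)*2191 = 16*2191 = 35056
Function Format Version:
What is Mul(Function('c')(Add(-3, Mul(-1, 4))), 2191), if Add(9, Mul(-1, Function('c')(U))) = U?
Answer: 35056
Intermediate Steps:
Function('c')(U) = Add(9, Mul(-1, U))
Mul(Function('c')(Add(-3, Mul(-1, 4))), 2191) = Mul(Add(9, Mul(-1, Add(-3, Mul(-1, 4)))), 2191) = Mul(Add(9, Mul(-1, Add(-3, -4))), 2191) = Mul(Add(9, Mul(-1, -7)), 2191) = Mul(Add(9, 7), 2191) = Mul(16, 2191) = 35056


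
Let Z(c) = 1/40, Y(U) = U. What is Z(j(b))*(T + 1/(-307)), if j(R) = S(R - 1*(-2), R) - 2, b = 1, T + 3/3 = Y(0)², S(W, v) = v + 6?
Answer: -77/3070 ≈ -0.025081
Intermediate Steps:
S(W, v) = 6 + v
T = -1 (T = -1 + 0² = -1 + 0 = -1)
j(R) = 4 + R (j(R) = (6 + R) - 2 = 4 + R)
Z(c) = 1/40
Z(j(b))*(T + 1/(-307)) = (-1 + 1/(-307))/40 = (-1 - 1/307)/40 = (1/40)*(-308/307) = -77/3070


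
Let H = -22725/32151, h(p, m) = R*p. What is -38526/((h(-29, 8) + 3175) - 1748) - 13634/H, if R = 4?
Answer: 63755229436/3310275 ≈ 19260.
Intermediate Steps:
h(p, m) = 4*p
H = -7575/10717 (H = -22725*1/32151 = -7575/10717 ≈ -0.70682)
-38526/((h(-29, 8) + 3175) - 1748) - 13634/H = -38526/((4*(-29) + 3175) - 1748) - 13634/(-7575/10717) = -38526/((-116 + 3175) - 1748) - 13634*(-10717/7575) = -38526/(3059 - 1748) + 146115578/7575 = -38526/1311 + 146115578/7575 = -38526*1/1311 + 146115578/7575 = -12842/437 + 146115578/7575 = 63755229436/3310275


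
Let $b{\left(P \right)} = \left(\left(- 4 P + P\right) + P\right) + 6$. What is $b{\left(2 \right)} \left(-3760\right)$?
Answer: $-7520$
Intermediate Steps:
$b{\left(P \right)} = 6 - 2 P$ ($b{\left(P \right)} = \left(- 3 P + P\right) + 6 = - 2 P + 6 = 6 - 2 P$)
$b{\left(2 \right)} \left(-3760\right) = \left(6 - 4\right) \left(-3760\right) = 2 \left(-3760\right) = -7520$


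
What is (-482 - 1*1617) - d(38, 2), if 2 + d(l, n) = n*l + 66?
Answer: -2239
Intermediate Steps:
d(l, n) = 64 + l*n (d(l, n) = -2 + (n*l + 66) = -2 + (l*n + 66) = -2 + (66 + l*n) = 64 + l*n)
(-482 - 1*1617) - d(38, 2) = (-482 - 1*1617) - (64 + 38*2) = (-482 - 1617) - (64 + 76) = -2099 - 1*140 = -2099 - 140 = -2239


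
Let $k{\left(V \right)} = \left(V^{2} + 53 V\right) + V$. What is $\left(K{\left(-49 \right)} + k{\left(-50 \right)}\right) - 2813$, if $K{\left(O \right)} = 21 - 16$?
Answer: $-3008$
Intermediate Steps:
$k{\left(V \right)} = V^{2} + 54 V$
$K{\left(O \right)} = 5$
$\left(K{\left(-49 \right)} + k{\left(-50 \right)}\right) - 2813 = \left(5 - 50 \left(54 - 50\right)\right) - 2813 = \left(5 - 200\right) - 2813 = -195 - 2813 = -3008$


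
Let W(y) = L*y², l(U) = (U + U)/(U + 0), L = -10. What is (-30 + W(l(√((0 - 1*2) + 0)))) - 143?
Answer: -213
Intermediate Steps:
l(U) = 2 (l(U) = (2*U)/U = 2)
W(y) = -10*y²
(-30 + W(l(√((0 - 1*2) + 0)))) - 143 = (-30 - 10*2²) - 143 = (-30 - 10*4) - 143 = (-30 - 40) - 143 = -70 - 143 = -213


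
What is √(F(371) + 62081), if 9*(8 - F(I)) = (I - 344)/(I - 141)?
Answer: √3284507410/230 ≈ 249.18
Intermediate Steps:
F(I) = 8 - (-344 + I)/(9*(-141 + I)) (F(I) = 8 - (I - 344)/(9*(I - 141)) = 8 - (-344 + I)/(9*(-141 + I)))
√(F(371) + 62081) = √((-9808 + 71*371)/(9*(-141 + 371)) + 62081) = √((⅑)*(-9808 + 26341)/230 + 62081) = √((⅑)*(1/230)*16533 + 62081) = √(1837/230 + 62081) = √(14280467/230) = √3284507410/230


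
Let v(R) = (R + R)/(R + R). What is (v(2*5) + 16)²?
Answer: 289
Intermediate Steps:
v(R) = 1 (v(R) = (2*R)/((2*R)) = (2*R)*(1/(2*R)) = 1)
(v(2*5) + 16)² = (1 + 16)² = 17² = 289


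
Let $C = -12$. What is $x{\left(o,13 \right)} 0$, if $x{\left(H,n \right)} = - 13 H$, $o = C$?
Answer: $0$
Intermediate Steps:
$o = -12$
$x{\left(o,13 \right)} 0 = \left(-13\right) \left(-12\right) 0 = 156 \cdot 0 = 0$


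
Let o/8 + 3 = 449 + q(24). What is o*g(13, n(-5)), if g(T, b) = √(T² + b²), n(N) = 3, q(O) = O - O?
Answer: 3568*√178 ≈ 47603.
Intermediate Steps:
q(O) = 0
o = 3568 (o = -24 + 8*(449 + 0) = -24 + 8*449 = -24 + 3592 = 3568)
o*g(13, n(-5)) = 3568*√(13² + 3²) = 3568*√(169 + 9) = 3568*√178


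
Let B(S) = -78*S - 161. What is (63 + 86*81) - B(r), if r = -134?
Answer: -3262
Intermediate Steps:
B(S) = -161 - 78*S
(63 + 86*81) - B(r) = (63 + 86*81) - (-161 - 78*(-134)) = (63 + 6966) - (-161 + 10452) = 7029 - 1*10291 = 7029 - 10291 = -3262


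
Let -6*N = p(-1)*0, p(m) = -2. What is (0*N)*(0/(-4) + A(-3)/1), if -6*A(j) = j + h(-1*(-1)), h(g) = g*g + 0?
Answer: 0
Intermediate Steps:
h(g) = g² (h(g) = g² + 0 = g²)
A(j) = -⅙ - j/6 (A(j) = -(j + (-1*(-1))²)/6 = -(j + 1²)/6 = -(j + 1)/6 = -(1 + j)/6 = -⅙ - j/6)
N = 0 (N = -(-1)*0/3 = -⅙*0 = 0)
(0*N)*(0/(-4) + A(-3)/1) = (0*0)*(0/(-4) + (-⅙ - ⅙*(-3))/1) = 0*(0*(-¼) + (-⅙ + ½)*1) = 0*(0 + (⅓)*1) = 0*(0 + ⅓) = 0*(⅓) = 0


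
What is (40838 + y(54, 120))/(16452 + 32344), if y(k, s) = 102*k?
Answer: 23173/24398 ≈ 0.94979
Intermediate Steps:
(40838 + y(54, 120))/(16452 + 32344) = (40838 + 102*54)/(16452 + 32344) = (40838 + 5508)/48796 = 46346*(1/48796) = 23173/24398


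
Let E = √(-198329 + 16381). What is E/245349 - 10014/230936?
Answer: -5007/115468 + 2*I*√45487/245349 ≈ -0.043363 + 0.0017386*I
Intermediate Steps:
E = 2*I*√45487 (E = √(-181948) = 2*I*√45487 ≈ 426.55*I)
E/245349 - 10014/230936 = (2*I*√45487)/245349 - 10014/230936 = (2*I*√45487)*(1/245349) - 10014*1/230936 = 2*I*√45487/245349 - 5007/115468 = -5007/115468 + 2*I*√45487/245349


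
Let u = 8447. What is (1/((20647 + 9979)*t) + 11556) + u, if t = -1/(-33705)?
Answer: 612645583/30626 ≈ 20004.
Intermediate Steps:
t = 1/33705 (t = -1*(-1/33705) = 1/33705 ≈ 2.9669e-5)
(1/((20647 + 9979)*t) + 11556) + u = (1/((20647 + 9979)*(1/33705)) + 11556) + 8447 = (33705/30626 + 11556) + 8447 = 353947761/30626 + 8447 = 612645583/30626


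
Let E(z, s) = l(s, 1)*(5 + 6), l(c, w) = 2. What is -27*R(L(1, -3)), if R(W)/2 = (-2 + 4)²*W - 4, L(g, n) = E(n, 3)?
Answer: -4536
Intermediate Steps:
E(z, s) = 22 (E(z, s) = 2*(5 + 6) = 2*11 = 22)
L(g, n) = 22
R(W) = -8 + 8*W (R(W) = 2*((-2 + 4)²*W - 4) = 2*(2²*W - 4) = 2*(4*W - 4) = 2*(-4 + 4*W) = -8 + 8*W)
-27*R(L(1, -3)) = -27*(-8 + 8*22) = -27*(-8 + 176) = -27*168 = -4536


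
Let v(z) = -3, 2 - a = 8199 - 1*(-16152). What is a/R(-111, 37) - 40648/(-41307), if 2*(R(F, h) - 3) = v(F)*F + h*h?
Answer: -138724393/5039454 ≈ -27.528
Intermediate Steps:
a = -24349 (a = 2 - (8199 - 1*(-16152)) = 2 - (8199 + 16152) = 2 - 1*24351 = 2 - 24351 = -24349)
R(F, h) = 3 + h²/2 - 3*F/2 (R(F, h) = 3 + (-3*F + h*h)/2 = 3 + (-3*F + h²)/2 = 3 + (h² - 3*F)/2 = 3 + (h²/2 - 3*F/2) = 3 + h²/2 - 3*F/2)
a/R(-111, 37) - 40648/(-41307) = -24349/(3 + (½)*37² - 3/2*(-111)) - 40648/(-41307) = -24349/(3 + (½)*1369 + 333/2) - 40648*(-1/41307) = -24349/(3 + 1369/2 + 333/2) + 40648/41307 = -24349/854 + 40648/41307 = -138724393/5039454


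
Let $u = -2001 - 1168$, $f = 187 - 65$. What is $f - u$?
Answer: $3291$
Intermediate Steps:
$f = 122$
$u = -3169$ ($u = -2001 - 1168 = -3169$)
$f - u = 122 - -3169 = 122 + 3169 = 3291$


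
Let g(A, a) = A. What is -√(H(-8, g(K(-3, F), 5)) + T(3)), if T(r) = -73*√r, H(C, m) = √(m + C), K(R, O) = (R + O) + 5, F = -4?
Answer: -√(-73*√3 + I*√10) ≈ -0.1406 - 11.245*I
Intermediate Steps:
K(R, O) = 5 + O + R (K(R, O) = (O + R) + 5 = 5 + O + R)
H(C, m) = √(C + m)
-√(H(-8, g(K(-3, F), 5)) + T(3)) = -√(√(-8 + (5 - 4 - 3)) - 73*√3) = -√(√(-8 - 2) - 73*√3) = -√(√(-10) - 73*√3) = -√(I*√10 - 73*√3) = -√(-73*√3 + I*√10)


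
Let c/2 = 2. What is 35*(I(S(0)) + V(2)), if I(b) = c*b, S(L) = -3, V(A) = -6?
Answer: -630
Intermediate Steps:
c = 4 (c = 2*2 = 4)
I(b) = 4*b
35*(I(S(0)) + V(2)) = 35*(4*(-3) - 6) = 35*(-12 - 6) = 35*(-18) = -630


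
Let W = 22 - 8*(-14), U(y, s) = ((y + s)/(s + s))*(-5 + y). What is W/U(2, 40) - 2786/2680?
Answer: -7270159/84420 ≈ -86.119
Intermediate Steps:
U(y, s) = (-5 + y)*(s + y)/(2*s) (U(y, s) = ((s + y)/((2*s)))*(-5 + y) = ((s + y)*(1/(2*s)))*(-5 + y) = ((s + y)/(2*s))*(-5 + y) = (-5 + y)*(s + y)/(2*s))
W = 134 (W = 22 + 112 = 134)
W/U(2, 40) - 2786/2680 = 134/(((½)*(2² - 5*2 + 40*(-5 + 2))/40)) - 2786/2680 = 134/(((½)*(1/40)*(4 - 10 + 40*(-3)))) - 2786*1/2680 = 134/(((½)*(1/40)*(4 - 10 - 120))) - 1393/1340 = 134/(((½)*(1/40)*(-126))) - 1393/1340 = 134/(-63/40) - 1393/1340 = 134*(-40/63) - 1393/1340 = -5360/63 - 1393/1340 = -7270159/84420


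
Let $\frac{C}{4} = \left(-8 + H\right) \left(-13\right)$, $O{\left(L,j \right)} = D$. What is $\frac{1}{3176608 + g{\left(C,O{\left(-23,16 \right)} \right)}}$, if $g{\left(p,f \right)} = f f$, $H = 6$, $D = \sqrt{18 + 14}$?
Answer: $\frac{1}{3176640} \approx 3.148 \cdot 10^{-7}$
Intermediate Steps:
$D = 4 \sqrt{2}$ ($D = \sqrt{32} = 4 \sqrt{2} \approx 5.6569$)
$O{\left(L,j \right)} = 4 \sqrt{2}$
$C = 104$ ($C = 4 \left(-8 + 6\right) \left(-13\right) = 4 \left(\left(-2\right) \left(-13\right)\right) = 4 \cdot 26 = 104$)
$g{\left(p,f \right)} = f^{2}$
$\frac{1}{3176608 + g{\left(C,O{\left(-23,16 \right)} \right)}} = \frac{1}{3176608 + \left(4 \sqrt{2}\right)^{2}} = \frac{1}{3176608 + 32} = \frac{1}{3176640}$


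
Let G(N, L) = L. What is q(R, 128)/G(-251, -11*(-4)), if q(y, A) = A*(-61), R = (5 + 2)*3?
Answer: -1952/11 ≈ -177.45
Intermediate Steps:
R = 21 (R = 7*3 = 21)
q(y, A) = -61*A
q(R, 128)/G(-251, -11*(-4)) = (-61*128)/((-11*(-4))) = -7808/44 = -7808*1/44 = -1952/11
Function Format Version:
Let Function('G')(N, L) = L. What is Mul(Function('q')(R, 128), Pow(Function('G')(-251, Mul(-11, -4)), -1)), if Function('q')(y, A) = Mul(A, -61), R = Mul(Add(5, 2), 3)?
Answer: Rational(-1952, 11) ≈ -177.45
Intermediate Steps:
R = 21 (R = Mul(7, 3) = 21)
Function('q')(y, A) = Mul(-61, A)
Mul(Function('q')(R, 128), Pow(Function('G')(-251, Mul(-11, -4)), -1)) = Mul(Mul(-61, 128), Pow(Mul(-11, -4), -1)) = Mul(-7808, Pow(44, -1)) = Mul(-7808, Rational(1, 44)) = Rational(-1952, 11)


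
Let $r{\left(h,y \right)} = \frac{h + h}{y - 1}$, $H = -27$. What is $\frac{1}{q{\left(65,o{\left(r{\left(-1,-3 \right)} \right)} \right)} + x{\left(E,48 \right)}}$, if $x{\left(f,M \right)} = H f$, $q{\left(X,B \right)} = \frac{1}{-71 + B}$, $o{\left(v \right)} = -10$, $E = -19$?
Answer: $\frac{81}{41552} \approx 0.0019494$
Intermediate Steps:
$r{\left(h,y \right)} = \frac{2 h}{-1 + y}$
$x{\left(f,M \right)} = - 27 f$
$\frac{1}{q{\left(65,o{\left(r{\left(-1,-3 \right)} \right)} \right)} + x{\left(E,48 \right)}} = \frac{1}{\frac{1}{-71 - 10} - -513} = \frac{1}{\frac{1}{-81} + 513} = \frac{1}{- \frac{1}{81} + 513} = \frac{1}{\frac{41552}{81}} = \frac{81}{41552}$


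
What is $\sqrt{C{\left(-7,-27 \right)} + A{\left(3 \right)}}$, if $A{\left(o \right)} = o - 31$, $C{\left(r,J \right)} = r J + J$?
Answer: $\sqrt{134} \approx 11.576$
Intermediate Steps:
$C{\left(r,J \right)} = J + J r$ ($C{\left(r,J \right)} = J r + J = J + J r$)
$A{\left(o \right)} = -31 + o$
$\sqrt{C{\left(-7,-27 \right)} + A{\left(3 \right)}} = \sqrt{- 27 \left(1 - 7\right) + \left(-31 + 3\right)} = \sqrt{\left(-27\right) \left(-6\right) - 28} = \sqrt{162 - 28} = \sqrt{134}$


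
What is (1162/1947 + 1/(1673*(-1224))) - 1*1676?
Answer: -2226595834489/1328991048 ≈ -1675.4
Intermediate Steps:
(1162/1947 + 1/(1673*(-1224))) - 1*1676 = (1162*(1/1947) + (1/1673)*(-1/1224)) - 1676 = (1162/1947 - 1/2047752) - 1676 = 793161959/1328991048 - 1676 = -2226595834489/1328991048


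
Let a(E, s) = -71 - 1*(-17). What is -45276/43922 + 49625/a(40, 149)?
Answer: -1091037077/1185894 ≈ -920.01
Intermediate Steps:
a(E, s) = -54 (a(E, s) = -71 + 17 = -54)
-45276/43922 + 49625/a(40, 149) = -45276/43922 + 49625/(-54) = -45276*1/43922 + 49625*(-1/54) = -22638/21961 - 49625/54 = -1091037077/1185894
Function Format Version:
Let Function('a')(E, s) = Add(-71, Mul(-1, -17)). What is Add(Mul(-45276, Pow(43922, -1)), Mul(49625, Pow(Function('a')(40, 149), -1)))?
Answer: Rational(-1091037077, 1185894) ≈ -920.01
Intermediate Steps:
Function('a')(E, s) = -54 (Function('a')(E, s) = Add(-71, 17) = -54)
Add(Mul(-45276, Pow(43922, -1)), Mul(49625, Pow(Function('a')(40, 149), -1))) = Add(Mul(-45276, Pow(43922, -1)), Mul(49625, Pow(-54, -1))) = Add(Mul(-45276, Rational(1, 43922)), Mul(49625, Rational(-1, 54))) = Add(Rational(-22638, 21961), Rational(-49625, 54)) = Rational(-1091037077, 1185894)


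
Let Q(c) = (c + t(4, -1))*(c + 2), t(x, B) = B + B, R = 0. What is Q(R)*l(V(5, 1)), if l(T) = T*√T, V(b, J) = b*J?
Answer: -20*√5 ≈ -44.721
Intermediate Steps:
V(b, J) = J*b
t(x, B) = 2*B
l(T) = T^(3/2)
Q(c) = (-2 + c)*(2 + c) (Q(c) = (c + 2*(-1))*(c + 2) = (c - 2)*(2 + c) = (-2 + c)*(2 + c))
Q(R)*l(V(5, 1)) = (-4 + 0²)*(1*5)^(3/2) = (-4 + 0)*5^(3/2) = -20*√5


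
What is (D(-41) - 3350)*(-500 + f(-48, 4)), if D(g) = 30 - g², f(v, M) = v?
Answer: 2740548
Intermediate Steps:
(D(-41) - 3350)*(-500 + f(-48, 4)) = ((30 - 1*(-41)²) - 3350)*(-500 - 48) = ((30 - 1*1681) - 3350)*(-548) = ((30 - 1681) - 3350)*(-548) = (-1651 - 3350)*(-548) = -5001*(-548) = 2740548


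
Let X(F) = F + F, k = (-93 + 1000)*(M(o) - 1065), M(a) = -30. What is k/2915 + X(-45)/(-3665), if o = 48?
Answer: -145587495/427339 ≈ -340.68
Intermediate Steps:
k = -993165 (k = (-93 + 1000)*(-30 - 1065) = 907*(-1095) = -993165)
X(F) = 2*F
k/2915 + X(-45)/(-3665) = -993165/2915 + (2*(-45))/(-3665) = -993165*1/2915 - 90*(-1/3665) = -198633/583 + 18/733 = -145587495/427339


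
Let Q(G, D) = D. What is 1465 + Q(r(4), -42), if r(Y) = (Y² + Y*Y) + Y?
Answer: 1423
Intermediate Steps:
r(Y) = Y + 2*Y² (r(Y) = (Y² + Y²) + Y = 2*Y² + Y = Y + 2*Y²)
1465 + Q(r(4), -42) = 1465 - 42 = 1423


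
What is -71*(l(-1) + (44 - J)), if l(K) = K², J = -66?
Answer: -7881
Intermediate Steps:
-71*(l(-1) + (44 - J)) = -71*((-1)² + (44 - 1*(-66))) = -71*(1 + (44 + 66)) = -71*(1 + 110) = -71*111 = -7881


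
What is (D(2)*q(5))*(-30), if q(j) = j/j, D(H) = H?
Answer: -60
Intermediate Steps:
q(j) = 1
(D(2)*q(5))*(-30) = (2*1)*(-30) = 2*(-30) = -60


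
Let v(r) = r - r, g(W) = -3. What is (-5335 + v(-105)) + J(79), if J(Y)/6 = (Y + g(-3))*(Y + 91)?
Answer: 72185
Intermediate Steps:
v(r) = 0
J(Y) = 6*(-3 + Y)*(91 + Y) (J(Y) = 6*((Y - 3)*(Y + 91)) = 6*((-3 + Y)*(91 + Y)) = 6*(-3 + Y)*(91 + Y))
(-5335 + v(-105)) + J(79) = (-5335 + 0) + (-1638 + 6*79² + 528*79) = -5335 + (-1638 + 6*6241 + 41712) = -5335 + (-1638 + 37446 + 41712) = -5335 + 77520 = 72185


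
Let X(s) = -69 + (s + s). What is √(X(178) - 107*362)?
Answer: I*√38447 ≈ 196.08*I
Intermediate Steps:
X(s) = -69 + 2*s
√(X(178) - 107*362) = √((-69 + 2*178) - 107*362) = √((-69 + 356) - 38734) = √(287 - 38734) = √(-38447) = I*√38447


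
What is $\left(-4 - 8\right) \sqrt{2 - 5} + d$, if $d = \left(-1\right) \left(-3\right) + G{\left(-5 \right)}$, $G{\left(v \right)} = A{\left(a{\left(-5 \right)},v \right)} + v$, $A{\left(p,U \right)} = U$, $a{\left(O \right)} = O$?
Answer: $-7 - 12 i \sqrt{3} \approx -7.0 - 20.785 i$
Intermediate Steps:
$G{\left(v \right)} = 2 v$ ($G{\left(v \right)} = v + v = 2 v$)
$d = -7$ ($d = \left(-1\right) \left(-3\right) + 2 \left(-5\right) = 3 - 10 = -7$)
$\left(-4 - 8\right) \sqrt{2 - 5} + d = \left(-4 - 8\right) \sqrt{2 - 5} - 7 = - 12 \sqrt{-3} - 7 = - 12 i \sqrt{3} - 7 = -7 - 12 i \sqrt{3}$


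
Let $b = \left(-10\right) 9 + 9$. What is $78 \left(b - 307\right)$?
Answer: $-30264$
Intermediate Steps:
$b = -81$ ($b = -90 + 9 = -81$)
$78 \left(b - 307\right) = 78 \left(-81 - 307\right) = 78 \left(-388\right) = -30264$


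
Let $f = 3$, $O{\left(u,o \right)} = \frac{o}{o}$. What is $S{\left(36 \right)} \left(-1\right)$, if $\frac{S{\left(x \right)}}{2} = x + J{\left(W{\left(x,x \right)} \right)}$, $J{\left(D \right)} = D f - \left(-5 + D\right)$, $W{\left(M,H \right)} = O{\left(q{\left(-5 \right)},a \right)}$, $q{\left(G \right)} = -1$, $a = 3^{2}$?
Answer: $-86$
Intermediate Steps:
$a = 9$
$O{\left(u,o \right)} = 1$
$W{\left(M,H \right)} = 1$
$J{\left(D \right)} = 5 + 2 D$ ($J{\left(D \right)} = D 3 - \left(-5 + D\right) = 3 D - \left(-5 + D\right) = 5 + 2 D$)
$S{\left(x \right)} = 14 + 2 x$ ($S{\left(x \right)} = 2 \left(x + \left(5 + 2 \cdot 1\right)\right) = 2 \left(x + \left(5 + 2\right)\right) = 2 \left(x + 7\right) = 2 \left(7 + x\right) = 14 + 2 x$)
$S{\left(36 \right)} \left(-1\right) = \left(14 + 2 \cdot 36\right) \left(-1\right) = \left(14 + 72\right) \left(-1\right) = 86 \left(-1\right) = -86$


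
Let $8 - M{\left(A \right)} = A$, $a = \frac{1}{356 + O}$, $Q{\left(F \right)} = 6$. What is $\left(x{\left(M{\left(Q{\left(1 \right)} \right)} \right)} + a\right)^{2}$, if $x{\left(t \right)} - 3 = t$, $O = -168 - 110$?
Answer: $\frac{152881}{6084} \approx 25.128$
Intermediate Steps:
$O = -278$ ($O = -168 - 110 = -278$)
$a = \frac{1}{78}$ ($a = \frac{1}{356 - 278} = \frac{1}{78} \approx 0.012821$)
$M{\left(A \right)} = 8 - A$
$x{\left(t \right)} = 3 + t$
$\left(x{\left(M{\left(Q{\left(1 \right)} \right)} \right)} + a\right)^{2} = \left(\left(3 + \left(8 - 6\right)\right) + \frac{1}{78}\right)^{2} = \left(\left(3 + 2\right) + \frac{1}{78}\right)^{2} = \left(5 + \frac{1}{78}\right)^{2} = \left(\frac{391}{78}\right)^{2} = \frac{152881}{6084}$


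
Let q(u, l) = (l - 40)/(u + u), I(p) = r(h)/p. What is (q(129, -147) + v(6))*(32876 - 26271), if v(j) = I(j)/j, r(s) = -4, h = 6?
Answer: -4273435/774 ≈ -5521.2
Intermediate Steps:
I(p) = -4/p
q(u, l) = (-40 + l)/(2*u) (q(u, l) = (-40 + l)/((2*u)) = (-40 + l)*(1/(2*u)) = (-40 + l)/(2*u))
v(j) = -4/j**2 (v(j) = (-4/j)/j = -4/j**2)
(q(129, -147) + v(6))*(32876 - 26271) = ((1/2)*(-40 - 147)/129 - 4/6**2)*(32876 - 26271) = ((1/2)*(1/129)*(-187) - 4*1/36)*6605 = (-187/258 - 1/9)*6605 = -647/774*6605 = -4273435/774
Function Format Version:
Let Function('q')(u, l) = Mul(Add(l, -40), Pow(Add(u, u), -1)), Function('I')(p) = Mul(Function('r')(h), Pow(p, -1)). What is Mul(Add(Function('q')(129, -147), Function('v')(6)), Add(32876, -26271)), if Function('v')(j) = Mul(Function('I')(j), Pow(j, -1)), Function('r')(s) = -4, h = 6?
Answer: Rational(-4273435, 774) ≈ -5521.2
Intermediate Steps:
Function('I')(p) = Mul(-4, Pow(p, -1))
Function('q')(u, l) = Mul(Rational(1, 2), Pow(u, -1), Add(-40, l)) (Function('q')(u, l) = Mul(Add(-40, l), Pow(Mul(2, u), -1)) = Mul(Add(-40, l), Mul(Rational(1, 2), Pow(u, -1))) = Mul(Rational(1, 2), Pow(u, -1), Add(-40, l)))
Function('v')(j) = Mul(-4, Pow(j, -2)) (Function('v')(j) = Mul(Mul(-4, Pow(j, -1)), Pow(j, -1)) = Mul(-4, Pow(j, -2)))
Mul(Add(Function('q')(129, -147), Function('v')(6)), Add(32876, -26271)) = Mul(Add(Mul(Rational(1, 2), Pow(129, -1), Add(-40, -147)), Mul(-4, Pow(6, -2))), Add(32876, -26271)) = Mul(Add(Mul(Rational(1, 2), Rational(1, 129), -187), Mul(-4, Rational(1, 36))), 6605) = Mul(Add(Rational(-187, 258), Rational(-1, 9)), 6605) = Mul(Rational(-647, 774), 6605) = Rational(-4273435, 774)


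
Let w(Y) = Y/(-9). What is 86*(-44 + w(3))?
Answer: -11438/3 ≈ -3812.7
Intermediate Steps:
w(Y) = -Y/9 (w(Y) = Y*(-⅑) = -Y/9)
86*(-44 + w(3)) = 86*(-44 - ⅑*3) = 86*(-44 - ⅓) = 86*(-133/3) = -11438/3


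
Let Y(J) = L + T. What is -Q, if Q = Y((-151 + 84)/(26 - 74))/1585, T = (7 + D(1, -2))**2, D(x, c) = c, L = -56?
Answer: 31/1585 ≈ 0.019558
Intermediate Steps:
T = 25 (T = (7 - 2)**2 = 5**2 = 25)
Y(J) = -31 (Y(J) = -56 + 25 = -31)
Q = -31/1585 ≈ -0.019558
-Q = -1*(-31/1585) = 31/1585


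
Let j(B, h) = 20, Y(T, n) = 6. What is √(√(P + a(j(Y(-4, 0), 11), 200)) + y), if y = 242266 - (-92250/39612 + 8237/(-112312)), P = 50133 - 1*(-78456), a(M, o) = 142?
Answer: √(8324921642207053468062 + 34362391328353936*√128731)/185370956 ≈ 492.57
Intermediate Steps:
P = 128589 (P = 50133 + 78456 = 128589)
y = 89819050641429/370741912 (y = 242266 - (-92250*1/39612 + 8237*(-1/112312)) = 242266 - (-15375/6602 - 8237/112312) = 242266 - 1*(-890588837/370741912) = 242266 + 890588837/370741912 = 89819050641429/370741912 ≈ 2.4227e+5)
√(√(P + a(j(Y(-4, 0), 11), 200)) + y) = √(√(128589 + 142) + 89819050641429/370741912) = √(√128731 + 89819050641429/370741912) = √(89819050641429/370741912 + √128731)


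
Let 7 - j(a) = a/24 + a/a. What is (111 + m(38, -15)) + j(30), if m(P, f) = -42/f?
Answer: 2371/20 ≈ 118.55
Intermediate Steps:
j(a) = 6 - a/24 (j(a) = 7 - (a/24 + a/a) = 7 - (a*(1/24) + 1) = 7 - (a/24 + 1) = 7 - (1 + a/24) = 7 + (-1 - a/24) = 6 - a/24)
(111 + m(38, -15)) + j(30) = (111 - 42/(-15)) + (6 - 1/24*30) = (111 - 42*(-1/15)) + (6 - 5/4) = (111 + 14/5) + 19/4 = 569/5 + 19/4 = 2371/20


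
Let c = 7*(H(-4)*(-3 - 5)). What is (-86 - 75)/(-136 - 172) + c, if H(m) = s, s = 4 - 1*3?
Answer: -2441/44 ≈ -55.477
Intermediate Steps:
s = 1 (s = 4 - 3 = 1)
H(m) = 1
c = -56 (c = 7*(1*(-3 - 5)) = 7*(1*(-8)) = 7*(-8) = -56)
(-86 - 75)/(-136 - 172) + c = (-86 - 75)/(-136 - 172) - 56 = -161/(-308) - 56 = -161*(-1/308) - 56 = 23/44 - 56 = -2441/44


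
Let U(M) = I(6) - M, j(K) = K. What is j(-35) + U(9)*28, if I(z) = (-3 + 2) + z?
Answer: -147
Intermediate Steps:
I(z) = -1 + z
U(M) = 5 - M (U(M) = (-1 + 6) - M = 5 - M)
j(-35) + U(9)*28 = -35 + (5 - 1*9)*28 = -35 + (5 - 9)*28 = -35 - 4*28 = -35 - 112 = -147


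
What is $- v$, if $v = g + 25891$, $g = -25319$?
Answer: $-572$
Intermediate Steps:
$v = 572$ ($v = -25319 + 25891 = 572$)
$- v = \left(-1\right) 572 = -572$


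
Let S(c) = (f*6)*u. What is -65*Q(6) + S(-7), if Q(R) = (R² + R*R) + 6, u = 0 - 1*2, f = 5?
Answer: -5130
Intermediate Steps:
u = -2 (u = 0 - 2 = -2)
Q(R) = 6 + 2*R² (Q(R) = (R² + R²) + 6 = 2*R² + 6 = 6 + 2*R²)
S(c) = -60 (S(c) = (5*6)*(-2) = 30*(-2) = -60)
-65*Q(6) + S(-7) = -65*(6 + 2*6²) - 60 = -65*(6 + 2*36) - 60 = -65*(6 + 72) - 60 = -65*78 - 60 = -5070 - 60 = -5130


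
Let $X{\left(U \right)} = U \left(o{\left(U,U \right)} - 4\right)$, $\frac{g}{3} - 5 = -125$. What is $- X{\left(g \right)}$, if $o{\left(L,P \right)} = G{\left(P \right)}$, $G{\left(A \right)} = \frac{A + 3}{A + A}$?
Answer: $- \frac{2523}{2} \approx -1261.5$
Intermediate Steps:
$G{\left(A \right)} = \frac{3 + A}{2 A}$
$o{\left(L,P \right)} = \frac{3 + P}{2 P}$
$g = -360$ ($g = 15 + 3 \left(-125\right) = 15 - 375 = -360$)
$X{\left(U \right)} = U \left(-4 + \frac{3 + U}{2 U}\right)$ ($X{\left(U \right)} = U \left(\frac{3 + U}{2 U} - 4\right) = U \left(-4 + \frac{3 + U}{2 U}\right)$)
$- X{\left(g \right)} = - (\frac{3}{2} - -1260) = - (\frac{3}{2} + 1260) = \left(-1\right) \frac{2523}{2} = - \frac{2523}{2}$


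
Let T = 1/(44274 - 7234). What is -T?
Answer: -1/37040 ≈ -2.6998e-5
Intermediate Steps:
T = 1/37040 ≈ 2.6998e-5
-T = -1*1/37040 = -1/37040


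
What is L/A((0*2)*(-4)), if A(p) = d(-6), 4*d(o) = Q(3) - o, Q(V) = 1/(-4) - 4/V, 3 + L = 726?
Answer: 34704/53 ≈ 654.79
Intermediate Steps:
L = 723 (L = -3 + 726 = 723)
Q(V) = -1/4 - 4/V (Q(V) = 1*(-1/4) - 4/V = -1/4 - 4/V)
d(o) = -19/48 - o/4 (d(o) = ((1/4)*(-16 - 1*3)/3 - o)/4 = ((1/4)*(1/3)*(-16 - 3) - o)/4 = ((1/4)*(1/3)*(-19) - o)/4 = (-19/12 - o)/4 = -19/48 - o/4)
A(p) = 53/48 (A(p) = -19/48 - 1/4*(-6) = -19/48 + 3/2 = 53/48)
L/A((0*2)*(-4)) = 723/(53/48) = 723*(48/53) = 34704/53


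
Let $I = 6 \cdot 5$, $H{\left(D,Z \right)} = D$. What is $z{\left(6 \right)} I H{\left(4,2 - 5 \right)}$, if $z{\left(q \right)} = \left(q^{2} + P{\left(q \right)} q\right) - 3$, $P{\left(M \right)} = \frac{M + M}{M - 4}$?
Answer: $8280$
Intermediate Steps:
$P{\left(M \right)} = \frac{2 M}{-4 + M}$
$z{\left(q \right)} = -3 + q^{2} + \frac{2 q^{2}}{-4 + q}$ ($z{\left(q \right)} = \left(q^{2} + \frac{2 q}{-4 + q} q\right) - 3 = \left(q^{2} + \frac{2 q^{2}}{-4 + q}\right) - 3 = -3 + q^{2} + \frac{2 q^{2}}{-4 + q}$)
$I = 30$
$z{\left(6 \right)} I H{\left(4,2 - 5 \right)} = \frac{2 \cdot 6^{2} + \left(-4 + 6\right) \left(-3 + 6^{2}\right)}{-4 + 6} \cdot 30 \cdot 4 = \frac{2 \cdot 36 + 2 \left(-3 + 36\right)}{2} \cdot 30 \cdot 4 = \frac{72 + 2 \cdot 33}{2} \cdot 30 \cdot 4 = \frac{72 + 66}{2} \cdot 30 \cdot 4 = \frac{1}{2} \cdot 138 \cdot 30 \cdot 4 = 69 \cdot 30 \cdot 4 = 2070 \cdot 4 = 8280$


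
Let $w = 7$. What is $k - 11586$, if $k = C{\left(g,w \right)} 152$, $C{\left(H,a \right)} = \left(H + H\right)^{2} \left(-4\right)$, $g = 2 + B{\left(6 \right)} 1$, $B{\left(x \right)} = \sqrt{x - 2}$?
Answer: $-50498$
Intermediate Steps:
$B{\left(x \right)} = \sqrt{-2 + x}$
$g = 4$ ($g = 2 + \sqrt{-2 + 6} \cdot 1 = 2 + \sqrt{4} \cdot 1 = 2 + 2 \cdot 1 = 2 + 2 = 4$)
$C{\left(H,a \right)} = - 16 H^{2}$ ($C{\left(H,a \right)} = \left(2 H\right)^{2} \left(-4\right) = 4 H^{2} \left(-4\right) = - 16 H^{2}$)
$k = -38912$ ($k = - 16 \cdot 4^{2} \cdot 152 = \left(-16\right) 16 \cdot 152 = \left(-256\right) 152 = -38912$)
$k - 11586 = -38912 - 11586 = -50498$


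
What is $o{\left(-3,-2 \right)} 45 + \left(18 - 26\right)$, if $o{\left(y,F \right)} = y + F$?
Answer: $-233$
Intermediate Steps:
$o{\left(y,F \right)} = F + y$
$o{\left(-3,-2 \right)} 45 + \left(18 - 26\right) = \left(-2 - 3\right) 45 + \left(18 - 26\right) = \left(-5\right) 45 + \left(18 - 26\right) = -225 - 8 = -233$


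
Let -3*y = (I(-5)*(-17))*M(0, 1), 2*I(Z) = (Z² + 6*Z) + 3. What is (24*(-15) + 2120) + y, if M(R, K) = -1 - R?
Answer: 5297/3 ≈ 1765.7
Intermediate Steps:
I(Z) = 3/2 + Z²/2 + 3*Z (I(Z) = ((Z² + 6*Z) + 3)/2 = (3 + Z² + 6*Z)/2 = 3/2 + Z²/2 + 3*Z)
y = 17/3 (y = -(3/2 + (½)*(-5)² + 3*(-5))*(-17)*(-1 - 1*0)/3 = -(3/2 + (½)*25 - 15)*(-17)*(-1 + 0)/3 = -(3/2 + 25/2 - 15)*(-17)*(-1)/3 = -(-1*(-17))*(-1)/3 = -17*(-1)/3 = -⅓*(-17) = 17/3 ≈ 5.6667)
(24*(-15) + 2120) + y = (24*(-15) + 2120) + 17/3 = (-360 + 2120) + 17/3 = 1760 + 17/3 = 5297/3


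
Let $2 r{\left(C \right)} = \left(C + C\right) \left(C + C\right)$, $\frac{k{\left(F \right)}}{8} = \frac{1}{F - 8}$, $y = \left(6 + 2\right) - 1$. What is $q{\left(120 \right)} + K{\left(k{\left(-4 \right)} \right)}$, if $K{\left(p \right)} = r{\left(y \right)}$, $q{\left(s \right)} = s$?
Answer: $218$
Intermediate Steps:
$y = 7$ ($y = 8 - 1 = 7$)
$k{\left(F \right)} = \frac{8}{-8 + F}$ ($k{\left(F \right)} = \frac{8}{F - 8} = \frac{8}{-8 + F}$)
$r{\left(C \right)} = 2 C^{2}$ ($r{\left(C \right)} = \frac{\left(C + C\right) \left(C + C\right)}{2} = \frac{2 C 2 C}{2} = \frac{4 C^{2}}{2} = 2 C^{2}$)
$K{\left(p \right)} = 98$ ($K{\left(p \right)} = 2 \cdot 7^{2} = 2 \cdot 49 = 98$)
$q{\left(120 \right)} + K{\left(k{\left(-4 \right)} \right)} = 120 + 98 = 218$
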